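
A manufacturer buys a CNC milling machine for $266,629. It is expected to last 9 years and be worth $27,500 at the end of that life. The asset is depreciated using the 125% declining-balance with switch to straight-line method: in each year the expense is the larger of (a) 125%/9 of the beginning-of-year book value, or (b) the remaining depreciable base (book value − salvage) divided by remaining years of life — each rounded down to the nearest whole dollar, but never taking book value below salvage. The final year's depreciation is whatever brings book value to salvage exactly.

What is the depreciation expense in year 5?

Depreciable base = $266,629 − $27,500 = $239,129.
Year 1: DB = ⌊$266,629 × 125%/9⌋ = $37,031; SL = ⌊$239,129/9⌋ = $26,569 → take DB $37,031. Book value $229,598.
Year 2: DB = ⌊$229,598 × 125%/9⌋ = $31,888; SL = ⌊$202,098/8⌋ = $25,262 → take DB $31,888. Book value $197,710.
Year 3: DB = ⌊$197,710 × 125%/9⌋ = $27,459; SL = ⌊$170,210/7⌋ = $24,315 → take DB $27,459. Book value $170,251.
Year 4: DB = ⌊$170,251 × 125%/9⌋ = $23,645; SL = ⌊$142,751/6⌋ = $23,791 → take SL $23,791. Book value $146,460.
Year 5: DB = ⌊$146,460 × 125%/9⌋ = $20,341; SL = ⌊$118,960/5⌋ = $23,792 → take SL $23,792. Book value $122,668.

$23,792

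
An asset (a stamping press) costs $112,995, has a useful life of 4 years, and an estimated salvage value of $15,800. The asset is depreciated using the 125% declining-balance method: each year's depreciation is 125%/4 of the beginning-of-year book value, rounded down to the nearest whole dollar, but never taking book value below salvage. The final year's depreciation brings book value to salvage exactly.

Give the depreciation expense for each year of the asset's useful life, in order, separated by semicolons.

Depreciable base = $112,995 − $15,800 = $97,195.
Year 1: ⌊$112,995 × 125%/4⌋ = $35,310. Book value $77,685.
Year 2: ⌊$77,685 × 125%/4⌋ = $24,276. Book value $53,409.
Year 3: ⌊$53,409 × 125%/4⌋ = $16,690. Book value $36,719.
Year 4 (final): $36,719 − $15,800 = $20,919. Book value $15,800.

$35,310; $24,276; $16,690; $20,919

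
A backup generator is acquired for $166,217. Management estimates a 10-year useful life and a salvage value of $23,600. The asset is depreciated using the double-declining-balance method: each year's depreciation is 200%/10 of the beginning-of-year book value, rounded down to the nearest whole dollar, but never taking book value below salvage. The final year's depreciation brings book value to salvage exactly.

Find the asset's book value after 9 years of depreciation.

$23,600

Depreciable base = $166,217 − $23,600 = $142,617.
Year 1: ⌊$166,217 × 200%/10⌋ = $33,243. Book value $132,974.
Year 2: ⌊$132,974 × 200%/10⌋ = $26,594. Book value $106,380.
Year 3: ⌊$106,380 × 200%/10⌋ = $21,276. Book value $85,104.
Year 4: ⌊$85,104 × 200%/10⌋ = $17,020. Book value $68,084.
Year 5: ⌊$68,084 × 200%/10⌋ = $13,616. Book value $54,468.
Year 6: ⌊$54,468 × 200%/10⌋ = $10,893. Book value $43,575.
Year 7: ⌊$43,575 × 200%/10⌋ = $8,715. Book value $34,860.
Year 8: ⌊$34,860 × 200%/10⌋ = $6,972. Book value $27,888.
Year 9: ⌊$27,888 × 200%/10⌋ = $5,577, capped at $4,288. Book value $23,600.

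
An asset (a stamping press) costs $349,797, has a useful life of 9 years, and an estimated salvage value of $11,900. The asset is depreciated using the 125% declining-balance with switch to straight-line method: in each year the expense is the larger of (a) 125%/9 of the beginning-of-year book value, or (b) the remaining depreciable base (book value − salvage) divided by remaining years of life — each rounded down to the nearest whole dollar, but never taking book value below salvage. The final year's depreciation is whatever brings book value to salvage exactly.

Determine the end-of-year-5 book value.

$152,871

Depreciable base = $349,797 − $11,900 = $337,897.
Year 1: DB = ⌊$349,797 × 125%/9⌋ = $48,582; SL = ⌊$337,897/9⌋ = $37,544 → take DB $48,582. Book value $301,215.
Year 2: DB = ⌊$301,215 × 125%/9⌋ = $41,835; SL = ⌊$289,315/8⌋ = $36,164 → take DB $41,835. Book value $259,380.
Year 3: DB = ⌊$259,380 × 125%/9⌋ = $36,025; SL = ⌊$247,480/7⌋ = $35,354 → take DB $36,025. Book value $223,355.
Year 4: DB = ⌊$223,355 × 125%/9⌋ = $31,021; SL = ⌊$211,455/6⌋ = $35,242 → take SL $35,242. Book value $188,113.
Year 5: DB = ⌊$188,113 × 125%/9⌋ = $26,126; SL = ⌊$176,213/5⌋ = $35,242 → take SL $35,242. Book value $152,871.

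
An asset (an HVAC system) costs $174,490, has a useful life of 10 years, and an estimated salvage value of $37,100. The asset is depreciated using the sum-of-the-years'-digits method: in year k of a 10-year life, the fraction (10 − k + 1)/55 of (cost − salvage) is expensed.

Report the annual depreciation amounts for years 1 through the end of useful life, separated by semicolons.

Depreciable base = $174,490 − $37,100 = $137,390.
Sum of the years' digits = 10+9+8+7+6+5+4+3+2+1 = 55.
Year 1: $137,390 × 10/55 = $24,980. Book value $149,510.
Year 2: $137,390 × 9/55 = $22,482. Book value $127,028.
Year 3: $137,390 × 8/55 = $19,984. Book value $107,044.
Year 4: $137,390 × 7/55 = $17,486. Book value $89,558.
Year 5: $137,390 × 6/55 = $14,988. Book value $74,570.
Year 6: $137,390 × 5/55 = $12,490. Book value $62,080.
Year 7: $137,390 × 4/55 = $9,992. Book value $52,088.
Year 8: $137,390 × 3/55 = $7,494. Book value $44,594.
Year 9: $137,390 × 2/55 = $4,996. Book value $39,598.
Year 10: $137,390 × 1/55 = $2,498. Book value $37,100.

$24,980; $22,482; $19,984; $17,486; $14,988; $12,490; $9,992; $7,494; $4,996; $2,498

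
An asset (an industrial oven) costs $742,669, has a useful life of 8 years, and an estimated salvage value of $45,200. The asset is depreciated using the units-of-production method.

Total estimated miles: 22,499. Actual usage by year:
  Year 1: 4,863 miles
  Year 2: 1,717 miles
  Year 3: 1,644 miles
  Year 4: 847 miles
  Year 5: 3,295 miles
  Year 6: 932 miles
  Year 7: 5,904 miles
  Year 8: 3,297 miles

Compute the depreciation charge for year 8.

Depreciable base = $742,669 − $45,200 = $697,469.
Rate = $697,469 / 22,499 miles = $31 per mile.
Year 1: 4,863 × $31 = $150,753. Book value $591,916.
Year 2: 1,717 × $31 = $53,227. Book value $538,689.
Year 3: 1,644 × $31 = $50,964. Book value $487,725.
Year 4: 847 × $31 = $26,257. Book value $461,468.
Year 5: 3,295 × $31 = $102,145. Book value $359,323.
Year 6: 932 × $31 = $28,892. Book value $330,431.
Year 7: 5,904 × $31 = $183,024. Book value $147,407.
Year 8: 3,297 × $31 = $102,207. Book value $45,200.

$102,207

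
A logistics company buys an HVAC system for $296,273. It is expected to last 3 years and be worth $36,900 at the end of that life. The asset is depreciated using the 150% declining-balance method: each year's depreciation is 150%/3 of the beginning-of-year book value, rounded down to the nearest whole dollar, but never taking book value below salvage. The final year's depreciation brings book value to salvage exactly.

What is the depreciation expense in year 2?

$74,068

Depreciable base = $296,273 − $36,900 = $259,373.
Year 1: ⌊$296,273 × 150%/3⌋ = $148,136. Book value $148,137.
Year 2: ⌊$148,137 × 150%/3⌋ = $74,068. Book value $74,069.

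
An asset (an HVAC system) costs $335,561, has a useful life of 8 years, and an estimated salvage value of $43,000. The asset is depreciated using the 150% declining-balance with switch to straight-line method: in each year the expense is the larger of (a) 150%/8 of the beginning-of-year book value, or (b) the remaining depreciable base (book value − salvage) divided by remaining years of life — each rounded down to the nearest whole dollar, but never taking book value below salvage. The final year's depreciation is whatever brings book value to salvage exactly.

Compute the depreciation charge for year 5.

Depreciable base = $335,561 − $43,000 = $292,561.
Year 1: DB = ⌊$335,561 × 150%/8⌋ = $62,917; SL = ⌊$292,561/8⌋ = $36,570 → take DB $62,917. Book value $272,644.
Year 2: DB = ⌊$272,644 × 150%/8⌋ = $51,120; SL = ⌊$229,644/7⌋ = $32,806 → take DB $51,120. Book value $221,524.
Year 3: DB = ⌊$221,524 × 150%/8⌋ = $41,535; SL = ⌊$178,524/6⌋ = $29,754 → take DB $41,535. Book value $179,989.
Year 4: DB = ⌊$179,989 × 150%/8⌋ = $33,747; SL = ⌊$136,989/5⌋ = $27,397 → take DB $33,747. Book value $146,242.
Year 5: DB = ⌊$146,242 × 150%/8⌋ = $27,420; SL = ⌊$103,242/4⌋ = $25,810 → take DB $27,420. Book value $118,822.

$27,420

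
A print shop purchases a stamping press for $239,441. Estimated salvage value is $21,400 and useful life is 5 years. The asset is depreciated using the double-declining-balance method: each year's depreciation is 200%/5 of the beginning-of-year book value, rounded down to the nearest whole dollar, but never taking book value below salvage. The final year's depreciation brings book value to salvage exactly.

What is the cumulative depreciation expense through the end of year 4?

$208,409

Depreciable base = $239,441 − $21,400 = $218,041.
Year 1: ⌊$239,441 × 200%/5⌋ = $95,776. Book value $143,665.
Year 2: ⌊$143,665 × 200%/5⌋ = $57,466. Book value $86,199.
Year 3: ⌊$86,199 × 200%/5⌋ = $34,479. Book value $51,720.
Year 4: ⌊$51,720 × 200%/5⌋ = $20,688. Book value $31,032.
Accumulated through year 4 = $239,441 − $31,032 = $208,409.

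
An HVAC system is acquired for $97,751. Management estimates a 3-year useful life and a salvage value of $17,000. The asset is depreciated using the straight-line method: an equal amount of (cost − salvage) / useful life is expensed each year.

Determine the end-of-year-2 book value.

$43,917

Depreciable base = $97,751 − $17,000 = $80,751.
Annual expense = $80,751 / 3 = $26,917.
End of year 1: book value $70,834.
End of year 2: book value $43,917.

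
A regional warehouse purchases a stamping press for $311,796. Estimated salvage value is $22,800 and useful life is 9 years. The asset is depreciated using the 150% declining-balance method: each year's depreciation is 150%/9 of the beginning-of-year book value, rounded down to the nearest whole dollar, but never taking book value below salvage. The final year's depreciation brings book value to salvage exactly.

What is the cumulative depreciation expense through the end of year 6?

Depreciable base = $311,796 − $22,800 = $288,996.
Year 1: ⌊$311,796 × 150%/9⌋ = $51,966. Book value $259,830.
Year 2: ⌊$259,830 × 150%/9⌋ = $43,305. Book value $216,525.
Year 3: ⌊$216,525 × 150%/9⌋ = $36,087. Book value $180,438.
Year 4: ⌊$180,438 × 150%/9⌋ = $30,073. Book value $150,365.
Year 5: ⌊$150,365 × 150%/9⌋ = $25,060. Book value $125,305.
Year 6: ⌊$125,305 × 150%/9⌋ = $20,884. Book value $104,421.
Accumulated through year 6 = $311,796 − $104,421 = $207,375.

$207,375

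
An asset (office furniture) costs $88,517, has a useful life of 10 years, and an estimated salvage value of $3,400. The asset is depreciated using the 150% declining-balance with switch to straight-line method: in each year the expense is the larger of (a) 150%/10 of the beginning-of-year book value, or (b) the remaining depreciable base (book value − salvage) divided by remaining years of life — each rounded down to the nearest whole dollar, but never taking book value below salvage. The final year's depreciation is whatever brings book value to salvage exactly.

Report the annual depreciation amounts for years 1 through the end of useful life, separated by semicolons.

Depreciable base = $88,517 − $3,400 = $85,117.
Year 1: DB = ⌊$88,517 × 150%/10⌋ = $13,277; SL = ⌊$85,117/10⌋ = $8,511 → take DB $13,277. Book value $75,240.
Year 2: DB = ⌊$75,240 × 150%/10⌋ = $11,286; SL = ⌊$71,840/9⌋ = $7,982 → take DB $11,286. Book value $63,954.
Year 3: DB = ⌊$63,954 × 150%/10⌋ = $9,593; SL = ⌊$60,554/8⌋ = $7,569 → take DB $9,593. Book value $54,361.
Year 4: DB = ⌊$54,361 × 150%/10⌋ = $8,154; SL = ⌊$50,961/7⌋ = $7,280 → take DB $8,154. Book value $46,207.
Year 5: DB = ⌊$46,207 × 150%/10⌋ = $6,931; SL = ⌊$42,807/6⌋ = $7,134 → take SL $7,134. Book value $39,073.
Year 6: DB = ⌊$39,073 × 150%/10⌋ = $5,860; SL = ⌊$35,673/5⌋ = $7,134 → take SL $7,134. Book value $31,939.
Year 7: DB = ⌊$31,939 × 150%/10⌋ = $4,790; SL = ⌊$28,539/4⌋ = $7,134 → take SL $7,134. Book value $24,805.
Year 8: DB = ⌊$24,805 × 150%/10⌋ = $3,720; SL = ⌊$21,405/3⌋ = $7,135 → take SL $7,135. Book value $17,670.
Year 9: DB = ⌊$17,670 × 150%/10⌋ = $2,650; SL = ⌊$14,270/2⌋ = $7,135 → take SL $7,135. Book value $10,535.
Year 10 (final): $10,535 − $3,400 = $7,135. Book value $3,400.

$13,277; $11,286; $9,593; $8,154; $7,134; $7,134; $7,134; $7,135; $7,135; $7,135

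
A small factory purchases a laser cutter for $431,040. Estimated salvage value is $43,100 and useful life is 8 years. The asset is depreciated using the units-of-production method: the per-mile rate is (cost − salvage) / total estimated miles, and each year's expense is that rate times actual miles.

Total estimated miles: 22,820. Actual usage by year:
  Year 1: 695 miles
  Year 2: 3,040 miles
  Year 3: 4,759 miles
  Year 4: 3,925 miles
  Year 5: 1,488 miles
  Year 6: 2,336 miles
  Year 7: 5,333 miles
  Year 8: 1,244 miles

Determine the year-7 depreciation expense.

$90,661

Depreciable base = $431,040 − $43,100 = $387,940.
Rate = $387,940 / 22,820 miles = $17 per mile.
Year 1: 695 × $17 = $11,815. Book value $419,225.
Year 2: 3,040 × $17 = $51,680. Book value $367,545.
Year 3: 4,759 × $17 = $80,903. Book value $286,642.
Year 4: 3,925 × $17 = $66,725. Book value $219,917.
Year 5: 1,488 × $17 = $25,296. Book value $194,621.
Year 6: 2,336 × $17 = $39,712. Book value $154,909.
Year 7: 5,333 × $17 = $90,661. Book value $64,248.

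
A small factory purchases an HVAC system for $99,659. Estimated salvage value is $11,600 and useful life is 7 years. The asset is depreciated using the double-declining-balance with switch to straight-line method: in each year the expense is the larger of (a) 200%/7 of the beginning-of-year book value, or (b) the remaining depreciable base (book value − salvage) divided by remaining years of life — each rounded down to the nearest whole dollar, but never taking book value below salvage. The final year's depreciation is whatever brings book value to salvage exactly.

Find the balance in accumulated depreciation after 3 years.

$63,339

Depreciable base = $99,659 − $11,600 = $88,059.
Year 1: DB = ⌊$99,659 × 200%/7⌋ = $28,474; SL = ⌊$88,059/7⌋ = $12,579 → take DB $28,474. Book value $71,185.
Year 2: DB = ⌊$71,185 × 200%/7⌋ = $20,338; SL = ⌊$59,585/6⌋ = $9,930 → take DB $20,338. Book value $50,847.
Year 3: DB = ⌊$50,847 × 200%/7⌋ = $14,527; SL = ⌊$39,247/5⌋ = $7,849 → take DB $14,527. Book value $36,320.
Accumulated through year 3 = $99,659 − $36,320 = $63,339.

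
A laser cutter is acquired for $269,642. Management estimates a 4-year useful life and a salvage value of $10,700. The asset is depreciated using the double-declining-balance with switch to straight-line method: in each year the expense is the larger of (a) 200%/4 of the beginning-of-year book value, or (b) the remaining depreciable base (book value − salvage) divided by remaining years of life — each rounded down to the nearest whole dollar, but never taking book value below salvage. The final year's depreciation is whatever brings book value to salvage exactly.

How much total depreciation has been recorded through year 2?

Depreciable base = $269,642 − $10,700 = $258,942.
Year 1: DB = ⌊$269,642 × 200%/4⌋ = $134,821; SL = ⌊$258,942/4⌋ = $64,735 → take DB $134,821. Book value $134,821.
Year 2: DB = ⌊$134,821 × 200%/4⌋ = $67,410; SL = ⌊$124,121/3⌋ = $41,373 → take DB $67,410. Book value $67,411.
Accumulated through year 2 = $269,642 − $67,411 = $202,231.

$202,231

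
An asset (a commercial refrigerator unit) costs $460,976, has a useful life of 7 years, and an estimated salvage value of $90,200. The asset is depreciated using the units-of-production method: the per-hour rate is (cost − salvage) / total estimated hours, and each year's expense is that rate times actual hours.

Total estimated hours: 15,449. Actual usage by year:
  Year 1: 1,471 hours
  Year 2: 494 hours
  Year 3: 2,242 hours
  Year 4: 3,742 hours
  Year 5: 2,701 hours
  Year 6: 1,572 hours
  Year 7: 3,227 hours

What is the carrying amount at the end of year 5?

$205,376

Depreciable base = $460,976 − $90,200 = $370,776.
Rate = $370,776 / 15,449 hours = $24 per hour.
Year 1: 1,471 × $24 = $35,304. Book value $425,672.
Year 2: 494 × $24 = $11,856. Book value $413,816.
Year 3: 2,242 × $24 = $53,808. Book value $360,008.
Year 4: 3,742 × $24 = $89,808. Book value $270,200.
Year 5: 2,701 × $24 = $64,824. Book value $205,376.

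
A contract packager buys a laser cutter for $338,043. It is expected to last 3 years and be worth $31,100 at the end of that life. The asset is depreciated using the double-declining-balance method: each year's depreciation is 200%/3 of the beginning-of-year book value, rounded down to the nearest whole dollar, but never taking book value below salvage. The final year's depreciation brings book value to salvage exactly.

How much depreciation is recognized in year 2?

$75,120

Depreciable base = $338,043 − $31,100 = $306,943.
Year 1: ⌊$338,043 × 200%/3⌋ = $225,362. Book value $112,681.
Year 2: ⌊$112,681 × 200%/3⌋ = $75,120. Book value $37,561.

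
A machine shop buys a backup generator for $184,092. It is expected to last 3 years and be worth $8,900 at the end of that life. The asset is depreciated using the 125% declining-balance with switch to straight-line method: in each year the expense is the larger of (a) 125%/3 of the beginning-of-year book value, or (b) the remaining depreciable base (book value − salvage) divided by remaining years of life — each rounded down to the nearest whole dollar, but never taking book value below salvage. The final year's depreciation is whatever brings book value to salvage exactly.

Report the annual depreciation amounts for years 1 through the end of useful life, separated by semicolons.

$76,705; $49,243; $49,244

Depreciable base = $184,092 − $8,900 = $175,192.
Year 1: DB = ⌊$184,092 × 125%/3⌋ = $76,705; SL = ⌊$175,192/3⌋ = $58,397 → take DB $76,705. Book value $107,387.
Year 2: DB = ⌊$107,387 × 125%/3⌋ = $44,744; SL = ⌊$98,487/2⌋ = $49,243 → take SL $49,243. Book value $58,144.
Year 3 (final): $58,144 − $8,900 = $49,244. Book value $8,900.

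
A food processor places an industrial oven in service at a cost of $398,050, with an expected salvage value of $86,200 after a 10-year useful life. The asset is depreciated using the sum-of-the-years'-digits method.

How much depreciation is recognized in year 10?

$5,670

Depreciable base = $398,050 − $86,200 = $311,850.
Sum of the years' digits = 10+9+8+7+6+5+4+3+2+1 = 55.
Year 1: $311,850 × 10/55 = $56,700. Book value $341,350.
Year 2: $311,850 × 9/55 = $51,030. Book value $290,320.
Year 3: $311,850 × 8/55 = $45,360. Book value $244,960.
Year 4: $311,850 × 7/55 = $39,690. Book value $205,270.
Year 5: $311,850 × 6/55 = $34,020. Book value $171,250.
Year 6: $311,850 × 5/55 = $28,350. Book value $142,900.
Year 7: $311,850 × 4/55 = $22,680. Book value $120,220.
Year 8: $311,850 × 3/55 = $17,010. Book value $103,210.
Year 9: $311,850 × 2/55 = $11,340. Book value $91,870.
Year 10: $311,850 × 1/55 = $5,670. Book value $86,200.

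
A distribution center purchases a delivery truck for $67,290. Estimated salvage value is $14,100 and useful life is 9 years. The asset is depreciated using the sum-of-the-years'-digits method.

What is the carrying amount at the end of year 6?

Depreciable base = $67,290 − $14,100 = $53,190.
Sum of the years' digits = 9+8+7+6+5+4+3+2+1 = 45.
Year 1: $53,190 × 9/45 = $10,638. Book value $56,652.
Year 2: $53,190 × 8/45 = $9,456. Book value $47,196.
Year 3: $53,190 × 7/45 = $8,274. Book value $38,922.
Year 4: $53,190 × 6/45 = $7,092. Book value $31,830.
Year 5: $53,190 × 5/45 = $5,910. Book value $25,920.
Year 6: $53,190 × 4/45 = $4,728. Book value $21,192.

$21,192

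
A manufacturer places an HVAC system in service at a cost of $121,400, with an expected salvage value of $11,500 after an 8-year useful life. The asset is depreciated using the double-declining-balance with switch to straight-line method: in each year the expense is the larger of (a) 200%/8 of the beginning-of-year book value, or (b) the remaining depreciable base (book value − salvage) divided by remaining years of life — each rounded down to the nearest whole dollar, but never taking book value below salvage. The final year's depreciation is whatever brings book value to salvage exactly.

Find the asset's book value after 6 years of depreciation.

$21,607

Depreciable base = $121,400 − $11,500 = $109,900.
Year 1: DB = ⌊$121,400 × 200%/8⌋ = $30,350; SL = ⌊$109,900/8⌋ = $13,737 → take DB $30,350. Book value $91,050.
Year 2: DB = ⌊$91,050 × 200%/8⌋ = $22,762; SL = ⌊$79,550/7⌋ = $11,364 → take DB $22,762. Book value $68,288.
Year 3: DB = ⌊$68,288 × 200%/8⌋ = $17,072; SL = ⌊$56,788/6⌋ = $9,464 → take DB $17,072. Book value $51,216.
Year 4: DB = ⌊$51,216 × 200%/8⌋ = $12,804; SL = ⌊$39,716/5⌋ = $7,943 → take DB $12,804. Book value $38,412.
Year 5: DB = ⌊$38,412 × 200%/8⌋ = $9,603; SL = ⌊$26,912/4⌋ = $6,728 → take DB $9,603. Book value $28,809.
Year 6: DB = ⌊$28,809 × 200%/8⌋ = $7,202; SL = ⌊$17,309/3⌋ = $5,769 → take DB $7,202. Book value $21,607.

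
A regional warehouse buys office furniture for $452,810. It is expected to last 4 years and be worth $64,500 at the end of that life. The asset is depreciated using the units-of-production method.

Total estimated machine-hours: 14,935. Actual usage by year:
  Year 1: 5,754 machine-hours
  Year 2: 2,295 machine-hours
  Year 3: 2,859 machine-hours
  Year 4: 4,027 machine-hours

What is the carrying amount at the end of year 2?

$243,536

Depreciable base = $452,810 − $64,500 = $388,310.
Rate = $388,310 / 14,935 machine-hours = $26 per machine-hour.
Year 1: 5,754 × $26 = $149,604. Book value $303,206.
Year 2: 2,295 × $26 = $59,670. Book value $243,536.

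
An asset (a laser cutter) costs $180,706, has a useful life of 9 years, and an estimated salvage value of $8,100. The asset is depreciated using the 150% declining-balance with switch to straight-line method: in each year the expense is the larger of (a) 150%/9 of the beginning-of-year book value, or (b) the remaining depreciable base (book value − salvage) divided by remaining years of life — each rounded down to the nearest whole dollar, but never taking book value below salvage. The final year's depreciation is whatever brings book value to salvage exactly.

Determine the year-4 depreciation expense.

$17,429

Depreciable base = $180,706 − $8,100 = $172,606.
Year 1: DB = ⌊$180,706 × 150%/9⌋ = $30,117; SL = ⌊$172,606/9⌋ = $19,178 → take DB $30,117. Book value $150,589.
Year 2: DB = ⌊$150,589 × 150%/9⌋ = $25,098; SL = ⌊$142,489/8⌋ = $17,811 → take DB $25,098. Book value $125,491.
Year 3: DB = ⌊$125,491 × 150%/9⌋ = $20,915; SL = ⌊$117,391/7⌋ = $16,770 → take DB $20,915. Book value $104,576.
Year 4: DB = ⌊$104,576 × 150%/9⌋ = $17,429; SL = ⌊$96,476/6⌋ = $16,079 → take DB $17,429. Book value $87,147.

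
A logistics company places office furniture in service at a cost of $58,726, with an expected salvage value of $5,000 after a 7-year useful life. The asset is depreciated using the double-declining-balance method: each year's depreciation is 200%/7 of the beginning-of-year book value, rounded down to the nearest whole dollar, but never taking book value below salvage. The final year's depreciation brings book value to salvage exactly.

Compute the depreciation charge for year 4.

Depreciable base = $58,726 − $5,000 = $53,726.
Year 1: ⌊$58,726 × 200%/7⌋ = $16,778. Book value $41,948.
Year 2: ⌊$41,948 × 200%/7⌋ = $11,985. Book value $29,963.
Year 3: ⌊$29,963 × 200%/7⌋ = $8,560. Book value $21,403.
Year 4: ⌊$21,403 × 200%/7⌋ = $6,115. Book value $15,288.

$6,115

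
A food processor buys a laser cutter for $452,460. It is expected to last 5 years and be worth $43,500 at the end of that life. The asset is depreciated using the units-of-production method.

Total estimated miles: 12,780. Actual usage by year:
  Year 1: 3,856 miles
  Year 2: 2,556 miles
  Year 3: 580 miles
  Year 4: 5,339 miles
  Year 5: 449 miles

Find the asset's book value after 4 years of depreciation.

$57,868

Depreciable base = $452,460 − $43,500 = $408,960.
Rate = $408,960 / 12,780 miles = $32 per mile.
Year 1: 3,856 × $32 = $123,392. Book value $329,068.
Year 2: 2,556 × $32 = $81,792. Book value $247,276.
Year 3: 580 × $32 = $18,560. Book value $228,716.
Year 4: 5,339 × $32 = $170,848. Book value $57,868.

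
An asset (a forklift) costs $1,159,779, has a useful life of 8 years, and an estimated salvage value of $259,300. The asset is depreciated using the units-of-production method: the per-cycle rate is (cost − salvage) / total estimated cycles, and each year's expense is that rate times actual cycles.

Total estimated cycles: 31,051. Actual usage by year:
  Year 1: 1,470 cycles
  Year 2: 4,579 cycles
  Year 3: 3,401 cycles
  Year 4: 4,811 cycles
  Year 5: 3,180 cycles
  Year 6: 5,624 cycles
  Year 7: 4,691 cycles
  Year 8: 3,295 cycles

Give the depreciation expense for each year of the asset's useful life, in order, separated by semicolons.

Depreciable base = $1,159,779 − $259,300 = $900,479.
Rate = $900,479 / 31,051 cycles = $29 per cycle.
Year 1: 1,470 × $29 = $42,630. Book value $1,117,149.
Year 2: 4,579 × $29 = $132,791. Book value $984,358.
Year 3: 3,401 × $29 = $98,629. Book value $885,729.
Year 4: 4,811 × $29 = $139,519. Book value $746,210.
Year 5: 3,180 × $29 = $92,220. Book value $653,990.
Year 6: 5,624 × $29 = $163,096. Book value $490,894.
Year 7: 4,691 × $29 = $136,039. Book value $354,855.
Year 8: 3,295 × $29 = $95,555. Book value $259,300.

$42,630; $132,791; $98,629; $139,519; $92,220; $163,096; $136,039; $95,555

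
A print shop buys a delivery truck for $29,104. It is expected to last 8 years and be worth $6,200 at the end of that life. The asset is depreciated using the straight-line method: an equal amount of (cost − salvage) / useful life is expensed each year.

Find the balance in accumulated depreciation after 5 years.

Depreciable base = $29,104 − $6,200 = $22,904.
Annual expense = $22,904 / 8 = $2,863.
End of year 1: book value $26,241.
End of year 2: book value $23,378.
End of year 3: book value $20,515.
End of year 4: book value $17,652.
End of year 5: book value $14,789.
Accumulated through year 5 = $29,104 − $14,789 = $14,315.

$14,315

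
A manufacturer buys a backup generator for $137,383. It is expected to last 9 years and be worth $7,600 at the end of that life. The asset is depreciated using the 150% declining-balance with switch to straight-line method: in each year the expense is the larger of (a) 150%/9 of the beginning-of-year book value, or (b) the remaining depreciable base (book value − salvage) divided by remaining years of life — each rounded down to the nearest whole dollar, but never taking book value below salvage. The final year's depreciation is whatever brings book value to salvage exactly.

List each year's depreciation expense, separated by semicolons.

Depreciable base = $137,383 − $7,600 = $129,783.
Year 1: DB = ⌊$137,383 × 150%/9⌋ = $22,897; SL = ⌊$129,783/9⌋ = $14,420 → take DB $22,897. Book value $114,486.
Year 2: DB = ⌊$114,486 × 150%/9⌋ = $19,081; SL = ⌊$106,886/8⌋ = $13,360 → take DB $19,081. Book value $95,405.
Year 3: DB = ⌊$95,405 × 150%/9⌋ = $15,900; SL = ⌊$87,805/7⌋ = $12,543 → take DB $15,900. Book value $79,505.
Year 4: DB = ⌊$79,505 × 150%/9⌋ = $13,250; SL = ⌊$71,905/6⌋ = $11,984 → take DB $13,250. Book value $66,255.
Year 5: DB = ⌊$66,255 × 150%/9⌋ = $11,042; SL = ⌊$58,655/5⌋ = $11,731 → take SL $11,731. Book value $54,524.
Year 6: DB = ⌊$54,524 × 150%/9⌋ = $9,087; SL = ⌊$46,924/4⌋ = $11,731 → take SL $11,731. Book value $42,793.
Year 7: DB = ⌊$42,793 × 150%/9⌋ = $7,132; SL = ⌊$35,193/3⌋ = $11,731 → take SL $11,731. Book value $31,062.
Year 8: DB = ⌊$31,062 × 150%/9⌋ = $5,177; SL = ⌊$23,462/2⌋ = $11,731 → take SL $11,731. Book value $19,331.
Year 9 (final): $19,331 − $7,600 = $11,731. Book value $7,600.

$22,897; $19,081; $15,900; $13,250; $11,731; $11,731; $11,731; $11,731; $11,731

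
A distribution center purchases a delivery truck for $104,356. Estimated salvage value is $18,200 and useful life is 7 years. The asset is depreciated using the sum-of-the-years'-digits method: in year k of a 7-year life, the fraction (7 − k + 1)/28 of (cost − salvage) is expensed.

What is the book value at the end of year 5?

Depreciable base = $104,356 − $18,200 = $86,156.
Sum of the years' digits = 7+6+5+4+3+2+1 = 28.
Year 1: $86,156 × 7/28 = $21,539. Book value $82,817.
Year 2: $86,156 × 6/28 = $18,462. Book value $64,355.
Year 3: $86,156 × 5/28 = $15,385. Book value $48,970.
Year 4: $86,156 × 4/28 = $12,308. Book value $36,662.
Year 5: $86,156 × 3/28 = $9,231. Book value $27,431.

$27,431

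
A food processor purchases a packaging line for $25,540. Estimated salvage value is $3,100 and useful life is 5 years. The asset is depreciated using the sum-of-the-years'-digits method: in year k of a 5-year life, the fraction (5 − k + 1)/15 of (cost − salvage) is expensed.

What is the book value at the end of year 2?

Depreciable base = $25,540 − $3,100 = $22,440.
Sum of the years' digits = 5+4+3+2+1 = 15.
Year 1: $22,440 × 5/15 = $7,480. Book value $18,060.
Year 2: $22,440 × 4/15 = $5,984. Book value $12,076.

$12,076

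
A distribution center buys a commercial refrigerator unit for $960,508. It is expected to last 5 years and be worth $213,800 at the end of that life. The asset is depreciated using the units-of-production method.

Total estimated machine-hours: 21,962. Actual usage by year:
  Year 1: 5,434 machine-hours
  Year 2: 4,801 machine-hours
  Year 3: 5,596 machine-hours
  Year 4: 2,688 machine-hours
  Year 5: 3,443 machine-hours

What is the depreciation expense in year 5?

$117,062

Depreciable base = $960,508 − $213,800 = $746,708.
Rate = $746,708 / 21,962 machine-hours = $34 per machine-hour.
Year 1: 5,434 × $34 = $184,756. Book value $775,752.
Year 2: 4,801 × $34 = $163,234. Book value $612,518.
Year 3: 5,596 × $34 = $190,264. Book value $422,254.
Year 4: 2,688 × $34 = $91,392. Book value $330,862.
Year 5: 3,443 × $34 = $117,062. Book value $213,800.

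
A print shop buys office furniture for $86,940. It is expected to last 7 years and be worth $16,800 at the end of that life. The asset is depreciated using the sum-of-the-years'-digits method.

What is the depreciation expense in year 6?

$5,010

Depreciable base = $86,940 − $16,800 = $70,140.
Sum of the years' digits = 7+6+5+4+3+2+1 = 28.
Year 1: $70,140 × 7/28 = $17,535. Book value $69,405.
Year 2: $70,140 × 6/28 = $15,030. Book value $54,375.
Year 3: $70,140 × 5/28 = $12,525. Book value $41,850.
Year 4: $70,140 × 4/28 = $10,020. Book value $31,830.
Year 5: $70,140 × 3/28 = $7,515. Book value $24,315.
Year 6: $70,140 × 2/28 = $5,010. Book value $19,305.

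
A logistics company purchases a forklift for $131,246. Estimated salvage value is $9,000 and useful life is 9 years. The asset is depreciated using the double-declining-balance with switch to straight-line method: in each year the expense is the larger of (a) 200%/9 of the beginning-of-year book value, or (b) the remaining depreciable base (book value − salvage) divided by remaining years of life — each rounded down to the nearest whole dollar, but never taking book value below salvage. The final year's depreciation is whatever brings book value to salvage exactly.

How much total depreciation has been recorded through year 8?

Depreciable base = $131,246 − $9,000 = $122,246.
Year 1: DB = ⌊$131,246 × 200%/9⌋ = $29,165; SL = ⌊$122,246/9⌋ = $13,582 → take DB $29,165. Book value $102,081.
Year 2: DB = ⌊$102,081 × 200%/9⌋ = $22,684; SL = ⌊$93,081/8⌋ = $11,635 → take DB $22,684. Book value $79,397.
Year 3: DB = ⌊$79,397 × 200%/9⌋ = $17,643; SL = ⌊$70,397/7⌋ = $10,056 → take DB $17,643. Book value $61,754.
Year 4: DB = ⌊$61,754 × 200%/9⌋ = $13,723; SL = ⌊$52,754/6⌋ = $8,792 → take DB $13,723. Book value $48,031.
Year 5: DB = ⌊$48,031 × 200%/9⌋ = $10,673; SL = ⌊$39,031/5⌋ = $7,806 → take DB $10,673. Book value $37,358.
Year 6: DB = ⌊$37,358 × 200%/9⌋ = $8,301; SL = ⌊$28,358/4⌋ = $7,089 → take DB $8,301. Book value $29,057.
Year 7: DB = ⌊$29,057 × 200%/9⌋ = $6,457; SL = ⌊$20,057/3⌋ = $6,685 → take SL $6,685. Book value $22,372.
Year 8: DB = ⌊$22,372 × 200%/9⌋ = $4,971; SL = ⌊$13,372/2⌋ = $6,686 → take SL $6,686. Book value $15,686.
Accumulated through year 8 = $131,246 − $15,686 = $115,560.

$115,560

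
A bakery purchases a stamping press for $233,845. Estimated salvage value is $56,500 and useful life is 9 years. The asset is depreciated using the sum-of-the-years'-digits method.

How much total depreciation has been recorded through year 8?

Depreciable base = $233,845 − $56,500 = $177,345.
Sum of the years' digits = 9+8+7+6+5+4+3+2+1 = 45.
Year 1: $177,345 × 9/45 = $35,469. Book value $198,376.
Year 2: $177,345 × 8/45 = $31,528. Book value $166,848.
Year 3: $177,345 × 7/45 = $27,587. Book value $139,261.
Year 4: $177,345 × 6/45 = $23,646. Book value $115,615.
Year 5: $177,345 × 5/45 = $19,705. Book value $95,910.
Year 6: $177,345 × 4/45 = $15,764. Book value $80,146.
Year 7: $177,345 × 3/45 = $11,823. Book value $68,323.
Year 8: $177,345 × 2/45 = $7,882. Book value $60,441.
Accumulated through year 8 = $233,845 − $60,441 = $173,404.

$173,404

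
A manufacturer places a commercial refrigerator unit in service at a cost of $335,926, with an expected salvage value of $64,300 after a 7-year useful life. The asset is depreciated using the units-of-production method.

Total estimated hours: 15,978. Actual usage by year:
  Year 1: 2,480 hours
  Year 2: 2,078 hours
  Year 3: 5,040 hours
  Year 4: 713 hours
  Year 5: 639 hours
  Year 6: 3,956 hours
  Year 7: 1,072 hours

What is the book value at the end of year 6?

$82,524

Depreciable base = $335,926 − $64,300 = $271,626.
Rate = $271,626 / 15,978 hours = $17 per hour.
Year 1: 2,480 × $17 = $42,160. Book value $293,766.
Year 2: 2,078 × $17 = $35,326. Book value $258,440.
Year 3: 5,040 × $17 = $85,680. Book value $172,760.
Year 4: 713 × $17 = $12,121. Book value $160,639.
Year 5: 639 × $17 = $10,863. Book value $149,776.
Year 6: 3,956 × $17 = $67,252. Book value $82,524.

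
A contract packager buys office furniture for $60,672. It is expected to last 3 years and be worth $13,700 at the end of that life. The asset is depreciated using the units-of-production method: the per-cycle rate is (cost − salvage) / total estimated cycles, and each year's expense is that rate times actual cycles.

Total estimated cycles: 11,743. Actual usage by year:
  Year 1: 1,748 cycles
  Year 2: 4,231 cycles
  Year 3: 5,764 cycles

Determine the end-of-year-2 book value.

$36,756

Depreciable base = $60,672 − $13,700 = $46,972.
Rate = $46,972 / 11,743 cycles = $4 per cycle.
Year 1: 1,748 × $4 = $6,992. Book value $53,680.
Year 2: 4,231 × $4 = $16,924. Book value $36,756.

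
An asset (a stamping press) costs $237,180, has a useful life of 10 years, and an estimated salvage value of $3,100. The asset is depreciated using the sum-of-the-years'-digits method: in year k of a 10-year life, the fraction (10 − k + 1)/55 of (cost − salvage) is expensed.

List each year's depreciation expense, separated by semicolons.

$42,560; $38,304; $34,048; $29,792; $25,536; $21,280; $17,024; $12,768; $8,512; $4,256

Depreciable base = $237,180 − $3,100 = $234,080.
Sum of the years' digits = 10+9+8+7+6+5+4+3+2+1 = 55.
Year 1: $234,080 × 10/55 = $42,560. Book value $194,620.
Year 2: $234,080 × 9/55 = $38,304. Book value $156,316.
Year 3: $234,080 × 8/55 = $34,048. Book value $122,268.
Year 4: $234,080 × 7/55 = $29,792. Book value $92,476.
Year 5: $234,080 × 6/55 = $25,536. Book value $66,940.
Year 6: $234,080 × 5/55 = $21,280. Book value $45,660.
Year 7: $234,080 × 4/55 = $17,024. Book value $28,636.
Year 8: $234,080 × 3/55 = $12,768. Book value $15,868.
Year 9: $234,080 × 2/55 = $8,512. Book value $7,356.
Year 10: $234,080 × 1/55 = $4,256. Book value $3,100.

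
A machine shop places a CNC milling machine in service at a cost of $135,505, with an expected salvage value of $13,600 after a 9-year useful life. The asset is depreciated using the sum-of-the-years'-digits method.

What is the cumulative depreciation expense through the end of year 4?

$81,270

Depreciable base = $135,505 − $13,600 = $121,905.
Sum of the years' digits = 9+8+7+6+5+4+3+2+1 = 45.
Year 1: $121,905 × 9/45 = $24,381. Book value $111,124.
Year 2: $121,905 × 8/45 = $21,672. Book value $89,452.
Year 3: $121,905 × 7/45 = $18,963. Book value $70,489.
Year 4: $121,905 × 6/45 = $16,254. Book value $54,235.
Accumulated through year 4 = $135,505 − $54,235 = $81,270.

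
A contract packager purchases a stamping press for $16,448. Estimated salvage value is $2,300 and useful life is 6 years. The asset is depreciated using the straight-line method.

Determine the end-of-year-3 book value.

Depreciable base = $16,448 − $2,300 = $14,148.
Annual expense = $14,148 / 6 = $2,358.
End of year 1: book value $14,090.
End of year 2: book value $11,732.
End of year 3: book value $9,374.

$9,374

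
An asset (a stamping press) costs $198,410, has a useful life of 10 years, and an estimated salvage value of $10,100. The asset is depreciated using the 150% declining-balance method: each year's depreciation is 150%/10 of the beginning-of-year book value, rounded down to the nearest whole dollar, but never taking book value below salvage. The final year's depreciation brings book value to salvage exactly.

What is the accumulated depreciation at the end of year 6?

Depreciable base = $198,410 − $10,100 = $188,310.
Year 1: ⌊$198,410 × 150%/10⌋ = $29,761. Book value $168,649.
Year 2: ⌊$168,649 × 150%/10⌋ = $25,297. Book value $143,352.
Year 3: ⌊$143,352 × 150%/10⌋ = $21,502. Book value $121,850.
Year 4: ⌊$121,850 × 150%/10⌋ = $18,277. Book value $103,573.
Year 5: ⌊$103,573 × 150%/10⌋ = $15,535. Book value $88,038.
Year 6: ⌊$88,038 × 150%/10⌋ = $13,205. Book value $74,833.
Accumulated through year 6 = $198,410 − $74,833 = $123,577.

$123,577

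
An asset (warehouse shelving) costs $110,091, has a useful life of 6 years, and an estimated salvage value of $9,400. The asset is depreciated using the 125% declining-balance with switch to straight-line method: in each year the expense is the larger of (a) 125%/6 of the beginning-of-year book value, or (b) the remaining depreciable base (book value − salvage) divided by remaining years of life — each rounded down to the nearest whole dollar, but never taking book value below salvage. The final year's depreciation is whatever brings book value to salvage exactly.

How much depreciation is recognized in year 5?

Depreciable base = $110,091 − $9,400 = $100,691.
Year 1: DB = ⌊$110,091 × 125%/6⌋ = $22,935; SL = ⌊$100,691/6⌋ = $16,781 → take DB $22,935. Book value $87,156.
Year 2: DB = ⌊$87,156 × 125%/6⌋ = $18,157; SL = ⌊$77,756/5⌋ = $15,551 → take DB $18,157. Book value $68,999.
Year 3: DB = ⌊$68,999 × 125%/6⌋ = $14,374; SL = ⌊$59,599/4⌋ = $14,899 → take SL $14,899. Book value $54,100.
Year 4: DB = ⌊$54,100 × 125%/6⌋ = $11,270; SL = ⌊$44,700/3⌋ = $14,900 → take SL $14,900. Book value $39,200.
Year 5: DB = ⌊$39,200 × 125%/6⌋ = $8,166; SL = ⌊$29,800/2⌋ = $14,900 → take SL $14,900. Book value $24,300.

$14,900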